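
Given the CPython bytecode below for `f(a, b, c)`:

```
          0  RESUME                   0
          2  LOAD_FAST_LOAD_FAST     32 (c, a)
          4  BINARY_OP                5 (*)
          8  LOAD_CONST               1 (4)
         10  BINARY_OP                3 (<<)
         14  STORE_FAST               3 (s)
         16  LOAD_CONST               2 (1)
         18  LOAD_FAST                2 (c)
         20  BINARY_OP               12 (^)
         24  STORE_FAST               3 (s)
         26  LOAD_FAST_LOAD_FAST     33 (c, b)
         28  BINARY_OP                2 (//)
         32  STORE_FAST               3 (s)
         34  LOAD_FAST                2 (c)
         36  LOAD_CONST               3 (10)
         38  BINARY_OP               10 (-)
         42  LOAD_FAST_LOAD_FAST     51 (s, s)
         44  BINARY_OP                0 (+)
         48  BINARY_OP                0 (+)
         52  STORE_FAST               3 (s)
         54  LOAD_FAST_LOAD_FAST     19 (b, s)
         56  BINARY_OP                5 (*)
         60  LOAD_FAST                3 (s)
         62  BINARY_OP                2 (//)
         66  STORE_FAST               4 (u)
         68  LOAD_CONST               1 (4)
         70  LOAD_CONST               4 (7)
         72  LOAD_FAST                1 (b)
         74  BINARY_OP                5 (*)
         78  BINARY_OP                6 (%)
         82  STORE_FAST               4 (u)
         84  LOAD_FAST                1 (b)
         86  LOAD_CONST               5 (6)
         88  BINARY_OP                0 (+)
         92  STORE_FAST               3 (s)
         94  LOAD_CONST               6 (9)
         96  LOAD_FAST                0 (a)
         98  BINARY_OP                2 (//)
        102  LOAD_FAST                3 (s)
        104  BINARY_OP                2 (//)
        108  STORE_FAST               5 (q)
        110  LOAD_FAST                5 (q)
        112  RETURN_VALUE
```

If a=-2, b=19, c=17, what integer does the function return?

LOAD_FAST_LOAD_FAST c,a → push 17,-2. Stack: [17, -2]
BINARY_OP * → 17 * -2 = -34. Stack: [-34]
LOAD_CONST → push 4. Stack: [-34, 4]
BINARY_OP << → -34 << 4 = -544. Stack: [-544]
STORE_FAST s → s=-544. Stack: []
LOAD_CONST → push 1. Stack: [1]
LOAD_FAST c → push 17. Stack: [1, 17]
BINARY_OP ^ → 1 ^ 17 = 16. Stack: [16]
STORE_FAST s → s=16. Stack: []
LOAD_FAST_LOAD_FAST c,b → push 17,19. Stack: [17, 19]
BINARY_OP // → 17 // 19 = 0. Stack: [0]
STORE_FAST s → s=0. Stack: []
LOAD_FAST c → push 17. Stack: [17]
LOAD_CONST → push 10. Stack: [17, 10]
BINARY_OP - → 17 - 10 = 7. Stack: [7]
LOAD_FAST_LOAD_FAST s,s → push 0,0. Stack: [7, 0, 0]
BINARY_OP + → 0 + 0 = 0. Stack: [7, 0]
BINARY_OP + → 7 + 0 = 7. Stack: [7]
STORE_FAST s → s=7. Stack: []
LOAD_FAST_LOAD_FAST b,s → push 19,7. Stack: [19, 7]
BINARY_OP * → 19 * 7 = 133. Stack: [133]
LOAD_FAST s → push 7. Stack: [133, 7]
BINARY_OP // → 133 // 7 = 19. Stack: [19]
STORE_FAST u → u=19. Stack: []
LOAD_CONST → push 4. Stack: [4]
LOAD_CONST → push 7. Stack: [4, 7]
LOAD_FAST b → push 19. Stack: [4, 7, 19]
BINARY_OP * → 7 * 19 = 133. Stack: [4, 133]
BINARY_OP % → 4 % 133 = 4. Stack: [4]
STORE_FAST u → u=4. Stack: []
LOAD_FAST b → push 19. Stack: [19]
LOAD_CONST → push 6. Stack: [19, 6]
BINARY_OP + → 19 + 6 = 25. Stack: [25]
STORE_FAST s → s=25. Stack: []
LOAD_CONST → push 9. Stack: [9]
LOAD_FAST a → push -2. Stack: [9, -2]
BINARY_OP // → 9 // -2 = -5. Stack: [-5]
LOAD_FAST s → push 25. Stack: [-5, 25]
BINARY_OP // → -5 // 25 = -1. Stack: [-1]
STORE_FAST q → q=-1. Stack: []
LOAD_FAST q → push -1. Stack: [-1]
RETURN_VALUE → return -1.

-1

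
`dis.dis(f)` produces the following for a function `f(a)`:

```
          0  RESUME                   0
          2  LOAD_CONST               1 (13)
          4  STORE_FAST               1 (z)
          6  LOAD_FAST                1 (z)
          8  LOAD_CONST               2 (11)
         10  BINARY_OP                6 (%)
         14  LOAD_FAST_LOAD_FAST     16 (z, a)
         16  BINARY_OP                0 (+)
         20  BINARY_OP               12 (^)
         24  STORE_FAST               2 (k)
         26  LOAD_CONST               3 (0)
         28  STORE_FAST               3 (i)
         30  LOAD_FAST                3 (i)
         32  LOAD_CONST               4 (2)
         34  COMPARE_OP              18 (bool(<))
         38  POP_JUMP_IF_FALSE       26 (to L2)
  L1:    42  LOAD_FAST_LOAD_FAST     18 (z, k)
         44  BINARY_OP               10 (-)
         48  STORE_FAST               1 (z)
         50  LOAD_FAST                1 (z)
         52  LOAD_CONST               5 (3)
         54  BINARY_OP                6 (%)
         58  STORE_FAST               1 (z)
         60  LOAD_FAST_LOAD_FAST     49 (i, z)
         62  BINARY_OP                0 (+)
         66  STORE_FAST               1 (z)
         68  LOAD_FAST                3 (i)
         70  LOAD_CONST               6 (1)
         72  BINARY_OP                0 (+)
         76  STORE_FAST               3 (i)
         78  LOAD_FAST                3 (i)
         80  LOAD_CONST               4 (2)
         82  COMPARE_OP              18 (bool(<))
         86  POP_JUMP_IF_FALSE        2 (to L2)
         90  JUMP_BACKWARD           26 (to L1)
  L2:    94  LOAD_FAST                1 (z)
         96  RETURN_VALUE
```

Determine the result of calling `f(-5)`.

LOAD_CONST → push 13. Stack: [13]
STORE_FAST z → z=13. Stack: []
LOAD_FAST z → push 13. Stack: [13]
LOAD_CONST → push 11. Stack: [13, 11]
BINARY_OP % → 13 % 11 = 2. Stack: [2]
LOAD_FAST_LOAD_FAST z,a → push 13,-5. Stack: [2, 13, -5]
BINARY_OP + → 13 + -5 = 8. Stack: [2, 8]
BINARY_OP ^ → 2 ^ 8 = 10. Stack: [10]
STORE_FAST k → k=10. Stack: []
LOAD_CONST → push 0. Stack: [0]
STORE_FAST i → i=0. Stack: []
LOAD_FAST i → push 0. Stack: [0]
LOAD_CONST → push 2. Stack: [0, 2]
COMPARE_OP bool(<) → 0 vs 2 = True. Stack: [True]
POP_JUMP_IF_FALSE → pop True; no jump. Stack: []
LOAD_FAST_LOAD_FAST z,k → push 13,10. Stack: [13, 10]
BINARY_OP - → 13 - 10 = 3. Stack: [3]
STORE_FAST z → z=3. Stack: []
LOAD_FAST z → push 3. Stack: [3]
LOAD_CONST → push 3. Stack: [3, 3]
BINARY_OP % → 3 % 3 = 0. Stack: [0]
STORE_FAST z → z=0. Stack: []
LOAD_FAST_LOAD_FAST i,z → push 0,0. Stack: [0, 0]
BINARY_OP + → 0 + 0 = 0. Stack: [0]
STORE_FAST z → z=0. Stack: []
LOAD_FAST i → push 0. Stack: [0]
LOAD_CONST → push 1. Stack: [0, 1]
BINARY_OP + → 0 + 1 = 1. Stack: [1]
STORE_FAST i → i=1. Stack: []
LOAD_FAST i → push 1. Stack: [1]
LOAD_CONST → push 2. Stack: [1, 2]
COMPARE_OP bool(<) → 1 vs 2 = True. Stack: [True]
POP_JUMP_IF_FALSE → pop True; no jump. Stack: []
LOAD_FAST_LOAD_FAST z,k → push 0,10. Stack: [0, 10]
BINARY_OP - → 0 - 10 = -10. Stack: [-10]
STORE_FAST z → z=-10. Stack: []
LOAD_FAST z → push -10. Stack: [-10]
LOAD_CONST → push 3. Stack: [-10, 3]
BINARY_OP % → -10 % 3 = 2. Stack: [2]
STORE_FAST z → z=2. Stack: []
LOAD_FAST_LOAD_FAST i,z → push 1,2. Stack: [1, 2]
BINARY_OP + → 1 + 2 = 3. Stack: [3]
STORE_FAST z → z=3. Stack: []
LOAD_FAST i → push 1. Stack: [1]
LOAD_CONST → push 1. Stack: [1, 1]
BINARY_OP + → 1 + 1 = 2. Stack: [2]
STORE_FAST i → i=2. Stack: []
LOAD_FAST i → push 2. Stack: [2]
LOAD_CONST → push 2. Stack: [2, 2]
COMPARE_OP bool(<) → 2 vs 2 = False. Stack: [False]
POP_JUMP_IF_FALSE → pop False; jump. Stack: []
LOAD_FAST z → push 3. Stack: [3]
RETURN_VALUE → return 3.

3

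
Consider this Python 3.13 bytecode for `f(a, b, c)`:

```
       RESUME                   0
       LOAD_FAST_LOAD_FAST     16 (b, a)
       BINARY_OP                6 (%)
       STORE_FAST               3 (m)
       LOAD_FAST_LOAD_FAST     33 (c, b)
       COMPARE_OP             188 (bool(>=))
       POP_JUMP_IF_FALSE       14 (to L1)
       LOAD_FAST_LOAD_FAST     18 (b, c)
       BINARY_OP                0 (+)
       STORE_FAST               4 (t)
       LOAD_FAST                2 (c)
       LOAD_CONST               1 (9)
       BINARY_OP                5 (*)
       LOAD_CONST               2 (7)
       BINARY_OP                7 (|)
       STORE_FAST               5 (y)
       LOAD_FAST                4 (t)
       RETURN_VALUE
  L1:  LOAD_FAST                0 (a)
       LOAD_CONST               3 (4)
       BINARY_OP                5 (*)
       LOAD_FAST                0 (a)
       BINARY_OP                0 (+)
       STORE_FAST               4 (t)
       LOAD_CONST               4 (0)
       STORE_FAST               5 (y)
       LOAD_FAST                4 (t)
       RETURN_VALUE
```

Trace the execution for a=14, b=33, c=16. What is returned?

LOAD_FAST_LOAD_FAST b,a → push 33,14. Stack: [33, 14]
BINARY_OP % → 33 % 14 = 5. Stack: [5]
STORE_FAST m → m=5. Stack: []
LOAD_FAST_LOAD_FAST c,b → push 16,33. Stack: [16, 33]
COMPARE_OP bool(>=) → 16 vs 33 = False. Stack: [False]
POP_JUMP_IF_FALSE → pop False; jump. Stack: []
LOAD_FAST a → push 14. Stack: [14]
LOAD_CONST → push 4. Stack: [14, 4]
BINARY_OP * → 14 * 4 = 56. Stack: [56]
LOAD_FAST a → push 14. Stack: [56, 14]
BINARY_OP + → 56 + 14 = 70. Stack: [70]
STORE_FAST t → t=70. Stack: []
LOAD_CONST → push 0. Stack: [0]
STORE_FAST y → y=0. Stack: []
LOAD_FAST t → push 70. Stack: [70]
RETURN_VALUE → return 70.

70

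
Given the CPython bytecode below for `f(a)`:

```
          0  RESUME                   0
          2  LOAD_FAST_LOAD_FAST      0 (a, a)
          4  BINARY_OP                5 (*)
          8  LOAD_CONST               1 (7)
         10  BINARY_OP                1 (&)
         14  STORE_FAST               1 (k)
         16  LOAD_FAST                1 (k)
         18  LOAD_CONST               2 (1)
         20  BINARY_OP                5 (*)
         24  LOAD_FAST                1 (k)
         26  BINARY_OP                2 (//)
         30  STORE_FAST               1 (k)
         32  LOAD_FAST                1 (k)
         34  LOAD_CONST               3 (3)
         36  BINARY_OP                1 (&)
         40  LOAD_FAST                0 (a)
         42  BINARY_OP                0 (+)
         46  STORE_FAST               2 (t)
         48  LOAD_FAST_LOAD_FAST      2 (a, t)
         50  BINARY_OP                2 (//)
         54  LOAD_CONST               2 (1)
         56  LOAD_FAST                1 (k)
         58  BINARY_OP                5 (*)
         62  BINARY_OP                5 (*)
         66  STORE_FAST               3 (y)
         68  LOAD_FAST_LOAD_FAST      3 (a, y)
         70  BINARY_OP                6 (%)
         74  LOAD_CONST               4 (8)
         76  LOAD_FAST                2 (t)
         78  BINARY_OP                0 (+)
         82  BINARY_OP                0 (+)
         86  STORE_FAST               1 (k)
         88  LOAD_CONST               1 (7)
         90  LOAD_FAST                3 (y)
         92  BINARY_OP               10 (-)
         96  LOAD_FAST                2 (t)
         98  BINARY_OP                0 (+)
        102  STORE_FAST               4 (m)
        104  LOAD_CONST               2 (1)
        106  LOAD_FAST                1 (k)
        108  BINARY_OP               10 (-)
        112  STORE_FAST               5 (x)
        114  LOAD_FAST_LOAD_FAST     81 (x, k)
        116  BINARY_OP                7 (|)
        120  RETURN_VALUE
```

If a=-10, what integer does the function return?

LOAD_FAST_LOAD_FAST a,a → push -10,-10. Stack: [-10, -10]
BINARY_OP * → -10 * -10 = 100. Stack: [100]
LOAD_CONST → push 7. Stack: [100, 7]
BINARY_OP & → 100 & 7 = 4. Stack: [4]
STORE_FAST k → k=4. Stack: []
LOAD_FAST k → push 4. Stack: [4]
LOAD_CONST → push 1. Stack: [4, 1]
BINARY_OP * → 4 * 1 = 4. Stack: [4]
LOAD_FAST k → push 4. Stack: [4, 4]
BINARY_OP // → 4 // 4 = 1. Stack: [1]
STORE_FAST k → k=1. Stack: []
LOAD_FAST k → push 1. Stack: [1]
LOAD_CONST → push 3. Stack: [1, 3]
BINARY_OP & → 1 & 3 = 1. Stack: [1]
LOAD_FAST a → push -10. Stack: [1, -10]
BINARY_OP + → 1 + -10 = -9. Stack: [-9]
STORE_FAST t → t=-9. Stack: []
LOAD_FAST_LOAD_FAST a,t → push -10,-9. Stack: [-10, -9]
BINARY_OP // → -10 // -9 = 1. Stack: [1]
LOAD_CONST → push 1. Stack: [1, 1]
LOAD_FAST k → push 1. Stack: [1, 1, 1]
BINARY_OP * → 1 * 1 = 1. Stack: [1, 1]
BINARY_OP * → 1 * 1 = 1. Stack: [1]
STORE_FAST y → y=1. Stack: []
LOAD_FAST_LOAD_FAST a,y → push -10,1. Stack: [-10, 1]
BINARY_OP % → -10 % 1 = 0. Stack: [0]
LOAD_CONST → push 8. Stack: [0, 8]
LOAD_FAST t → push -9. Stack: [0, 8, -9]
BINARY_OP + → 8 + -9 = -1. Stack: [0, -1]
BINARY_OP + → 0 + -1 = -1. Stack: [-1]
STORE_FAST k → k=-1. Stack: []
LOAD_CONST → push 7. Stack: [7]
LOAD_FAST y → push 1. Stack: [7, 1]
BINARY_OP - → 7 - 1 = 6. Stack: [6]
LOAD_FAST t → push -9. Stack: [6, -9]
BINARY_OP + → 6 + -9 = -3. Stack: [-3]
STORE_FAST m → m=-3. Stack: []
LOAD_CONST → push 1. Stack: [1]
LOAD_FAST k → push -1. Stack: [1, -1]
BINARY_OP - → 1 - -1 = 2. Stack: [2]
STORE_FAST x → x=2. Stack: []
LOAD_FAST_LOAD_FAST x,k → push 2,-1. Stack: [2, -1]
BINARY_OP | → 2 | -1 = -1. Stack: [-1]
RETURN_VALUE → return -1.

-1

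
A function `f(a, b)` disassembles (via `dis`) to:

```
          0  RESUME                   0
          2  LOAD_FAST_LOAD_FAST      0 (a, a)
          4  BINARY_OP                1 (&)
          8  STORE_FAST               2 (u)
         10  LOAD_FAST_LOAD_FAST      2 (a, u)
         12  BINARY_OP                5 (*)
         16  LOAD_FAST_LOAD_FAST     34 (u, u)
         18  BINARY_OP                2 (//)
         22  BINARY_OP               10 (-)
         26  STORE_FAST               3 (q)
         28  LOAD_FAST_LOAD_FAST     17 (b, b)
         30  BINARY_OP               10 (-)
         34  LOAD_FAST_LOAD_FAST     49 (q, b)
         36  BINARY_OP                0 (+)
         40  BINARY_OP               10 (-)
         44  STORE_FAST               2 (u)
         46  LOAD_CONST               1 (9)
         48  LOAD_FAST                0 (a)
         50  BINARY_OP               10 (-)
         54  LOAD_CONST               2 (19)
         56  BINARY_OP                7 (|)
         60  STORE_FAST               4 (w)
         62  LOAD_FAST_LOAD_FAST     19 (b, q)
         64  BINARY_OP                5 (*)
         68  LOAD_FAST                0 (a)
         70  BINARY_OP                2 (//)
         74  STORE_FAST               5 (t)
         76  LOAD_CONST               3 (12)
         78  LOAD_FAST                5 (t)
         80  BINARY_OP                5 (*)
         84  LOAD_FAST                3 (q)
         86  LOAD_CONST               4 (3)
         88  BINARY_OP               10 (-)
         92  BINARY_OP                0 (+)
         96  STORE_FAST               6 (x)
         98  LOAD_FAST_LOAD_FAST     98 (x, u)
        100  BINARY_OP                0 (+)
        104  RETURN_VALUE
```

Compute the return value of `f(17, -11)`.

LOAD_FAST_LOAD_FAST a,a → push 17,17. Stack: [17, 17]
BINARY_OP & → 17 & 17 = 17. Stack: [17]
STORE_FAST u → u=17. Stack: []
LOAD_FAST_LOAD_FAST a,u → push 17,17. Stack: [17, 17]
BINARY_OP * → 17 * 17 = 289. Stack: [289]
LOAD_FAST_LOAD_FAST u,u → push 17,17. Stack: [289, 17, 17]
BINARY_OP // → 17 // 17 = 1. Stack: [289, 1]
BINARY_OP - → 289 - 1 = 288. Stack: [288]
STORE_FAST q → q=288. Stack: []
LOAD_FAST_LOAD_FAST b,b → push -11,-11. Stack: [-11, -11]
BINARY_OP - → -11 - -11 = 0. Stack: [0]
LOAD_FAST_LOAD_FAST q,b → push 288,-11. Stack: [0, 288, -11]
BINARY_OP + → 288 + -11 = 277. Stack: [0, 277]
BINARY_OP - → 0 - 277 = -277. Stack: [-277]
STORE_FAST u → u=-277. Stack: []
LOAD_CONST → push 9. Stack: [9]
LOAD_FAST a → push 17. Stack: [9, 17]
BINARY_OP - → 9 - 17 = -8. Stack: [-8]
LOAD_CONST → push 19. Stack: [-8, 19]
BINARY_OP | → -8 | 19 = -5. Stack: [-5]
STORE_FAST w → w=-5. Stack: []
LOAD_FAST_LOAD_FAST b,q → push -11,288. Stack: [-11, 288]
BINARY_OP * → -11 * 288 = -3168. Stack: [-3168]
LOAD_FAST a → push 17. Stack: [-3168, 17]
BINARY_OP // → -3168 // 17 = -187. Stack: [-187]
STORE_FAST t → t=-187. Stack: []
LOAD_CONST → push 12. Stack: [12]
LOAD_FAST t → push -187. Stack: [12, -187]
BINARY_OP * → 12 * -187 = -2244. Stack: [-2244]
LOAD_FAST q → push 288. Stack: [-2244, 288]
LOAD_CONST → push 3. Stack: [-2244, 288, 3]
BINARY_OP - → 288 - 3 = 285. Stack: [-2244, 285]
BINARY_OP + → -2244 + 285 = -1959. Stack: [-1959]
STORE_FAST x → x=-1959. Stack: []
LOAD_FAST_LOAD_FAST x,u → push -1959,-277. Stack: [-1959, -277]
BINARY_OP + → -1959 + -277 = -2236. Stack: [-2236]
RETURN_VALUE → return -2236.

-2236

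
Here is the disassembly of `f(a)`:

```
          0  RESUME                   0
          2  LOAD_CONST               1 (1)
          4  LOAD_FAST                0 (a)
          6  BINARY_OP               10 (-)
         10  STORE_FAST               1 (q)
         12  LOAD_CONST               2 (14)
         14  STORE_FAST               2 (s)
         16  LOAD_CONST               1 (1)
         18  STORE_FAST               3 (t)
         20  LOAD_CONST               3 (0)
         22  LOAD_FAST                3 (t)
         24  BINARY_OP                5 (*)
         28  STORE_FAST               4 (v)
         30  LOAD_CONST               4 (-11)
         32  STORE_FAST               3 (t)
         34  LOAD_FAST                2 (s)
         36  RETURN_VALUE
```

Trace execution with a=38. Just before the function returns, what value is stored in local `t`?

-11

LOAD_CONST → push 1. Stack: [1]
LOAD_FAST a → push 38. Stack: [1, 38]
BINARY_OP - → 1 - 38 = -37. Stack: [-37]
STORE_FAST q → q=-37. Stack: []
LOAD_CONST → push 14. Stack: [14]
STORE_FAST s → s=14. Stack: []
LOAD_CONST → push 1. Stack: [1]
STORE_FAST t → t=1. Stack: []
LOAD_CONST → push 0. Stack: [0]
LOAD_FAST t → push 1. Stack: [0, 1]
BINARY_OP * → 0 * 1 = 0. Stack: [0]
STORE_FAST v → v=0. Stack: []
LOAD_CONST → push -11. Stack: [-11]
STORE_FAST t → t=-11. Stack: []
LOAD_FAST s → push 14. Stack: [14]
RETURN_VALUE → return 14.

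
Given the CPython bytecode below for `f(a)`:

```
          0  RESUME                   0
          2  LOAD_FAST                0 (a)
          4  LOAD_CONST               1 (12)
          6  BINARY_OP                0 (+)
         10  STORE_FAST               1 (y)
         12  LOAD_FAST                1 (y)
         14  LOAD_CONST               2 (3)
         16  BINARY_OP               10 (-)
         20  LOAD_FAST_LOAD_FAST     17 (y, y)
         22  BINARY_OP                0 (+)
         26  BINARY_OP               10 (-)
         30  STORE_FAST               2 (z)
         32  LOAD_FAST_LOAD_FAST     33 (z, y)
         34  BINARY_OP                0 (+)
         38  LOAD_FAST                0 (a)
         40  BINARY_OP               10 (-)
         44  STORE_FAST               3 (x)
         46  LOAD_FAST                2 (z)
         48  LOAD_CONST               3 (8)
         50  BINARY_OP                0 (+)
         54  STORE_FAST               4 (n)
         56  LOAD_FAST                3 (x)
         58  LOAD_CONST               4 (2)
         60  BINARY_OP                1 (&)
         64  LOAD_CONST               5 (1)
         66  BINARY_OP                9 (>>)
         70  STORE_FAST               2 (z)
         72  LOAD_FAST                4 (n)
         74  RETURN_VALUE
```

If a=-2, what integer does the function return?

-5

LOAD_FAST a → push -2. Stack: [-2]
LOAD_CONST → push 12. Stack: [-2, 12]
BINARY_OP + → -2 + 12 = 10. Stack: [10]
STORE_FAST y → y=10. Stack: []
LOAD_FAST y → push 10. Stack: [10]
LOAD_CONST → push 3. Stack: [10, 3]
BINARY_OP - → 10 - 3 = 7. Stack: [7]
LOAD_FAST_LOAD_FAST y,y → push 10,10. Stack: [7, 10, 10]
BINARY_OP + → 10 + 10 = 20. Stack: [7, 20]
BINARY_OP - → 7 - 20 = -13. Stack: [-13]
STORE_FAST z → z=-13. Stack: []
LOAD_FAST_LOAD_FAST z,y → push -13,10. Stack: [-13, 10]
BINARY_OP + → -13 + 10 = -3. Stack: [-3]
LOAD_FAST a → push -2. Stack: [-3, -2]
BINARY_OP - → -3 - -2 = -1. Stack: [-1]
STORE_FAST x → x=-1. Stack: []
LOAD_FAST z → push -13. Stack: [-13]
LOAD_CONST → push 8. Stack: [-13, 8]
BINARY_OP + → -13 + 8 = -5. Stack: [-5]
STORE_FAST n → n=-5. Stack: []
LOAD_FAST x → push -1. Stack: [-1]
LOAD_CONST → push 2. Stack: [-1, 2]
BINARY_OP & → -1 & 2 = 2. Stack: [2]
LOAD_CONST → push 1. Stack: [2, 1]
BINARY_OP >> → 2 >> 1 = 1. Stack: [1]
STORE_FAST z → z=1. Stack: []
LOAD_FAST n → push -5. Stack: [-5]
RETURN_VALUE → return -5.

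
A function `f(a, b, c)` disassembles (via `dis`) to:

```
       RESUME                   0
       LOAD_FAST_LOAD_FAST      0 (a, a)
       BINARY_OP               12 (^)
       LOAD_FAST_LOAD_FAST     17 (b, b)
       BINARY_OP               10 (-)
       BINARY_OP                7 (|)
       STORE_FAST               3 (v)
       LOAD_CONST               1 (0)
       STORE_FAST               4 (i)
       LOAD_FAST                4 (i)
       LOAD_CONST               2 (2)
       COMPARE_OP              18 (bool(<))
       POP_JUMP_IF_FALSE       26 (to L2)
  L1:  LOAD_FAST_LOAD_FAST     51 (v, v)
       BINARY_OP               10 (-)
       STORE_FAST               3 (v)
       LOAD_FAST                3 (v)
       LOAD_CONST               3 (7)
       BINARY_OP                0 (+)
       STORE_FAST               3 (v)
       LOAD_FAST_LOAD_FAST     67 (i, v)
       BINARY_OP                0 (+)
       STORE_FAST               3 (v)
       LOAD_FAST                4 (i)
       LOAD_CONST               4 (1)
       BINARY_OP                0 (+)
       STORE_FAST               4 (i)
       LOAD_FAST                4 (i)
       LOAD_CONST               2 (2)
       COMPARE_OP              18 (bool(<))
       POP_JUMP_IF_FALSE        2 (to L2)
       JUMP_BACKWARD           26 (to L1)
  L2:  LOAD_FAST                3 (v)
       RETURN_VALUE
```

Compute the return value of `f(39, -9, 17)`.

8

LOAD_FAST_LOAD_FAST a,a → push 39,39. Stack: [39, 39]
BINARY_OP ^ → 39 ^ 39 = 0. Stack: [0]
LOAD_FAST_LOAD_FAST b,b → push -9,-9. Stack: [0, -9, -9]
BINARY_OP - → -9 - -9 = 0. Stack: [0, 0]
BINARY_OP | → 0 | 0 = 0. Stack: [0]
STORE_FAST v → v=0. Stack: []
LOAD_CONST → push 0. Stack: [0]
STORE_FAST i → i=0. Stack: []
LOAD_FAST i → push 0. Stack: [0]
LOAD_CONST → push 2. Stack: [0, 2]
COMPARE_OP bool(<) → 0 vs 2 = True. Stack: [True]
POP_JUMP_IF_FALSE → pop True; no jump. Stack: []
LOAD_FAST_LOAD_FAST v,v → push 0,0. Stack: [0, 0]
BINARY_OP - → 0 - 0 = 0. Stack: [0]
STORE_FAST v → v=0. Stack: []
LOAD_FAST v → push 0. Stack: [0]
LOAD_CONST → push 7. Stack: [0, 7]
BINARY_OP + → 0 + 7 = 7. Stack: [7]
STORE_FAST v → v=7. Stack: []
LOAD_FAST_LOAD_FAST i,v → push 0,7. Stack: [0, 7]
BINARY_OP + → 0 + 7 = 7. Stack: [7]
STORE_FAST v → v=7. Stack: []
LOAD_FAST i → push 0. Stack: [0]
LOAD_CONST → push 1. Stack: [0, 1]
BINARY_OP + → 0 + 1 = 1. Stack: [1]
STORE_FAST i → i=1. Stack: []
LOAD_FAST i → push 1. Stack: [1]
LOAD_CONST → push 2. Stack: [1, 2]
COMPARE_OP bool(<) → 1 vs 2 = True. Stack: [True]
POP_JUMP_IF_FALSE → pop True; no jump. Stack: []
LOAD_FAST_LOAD_FAST v,v → push 7,7. Stack: [7, 7]
BINARY_OP - → 7 - 7 = 0. Stack: [0]
STORE_FAST v → v=0. Stack: []
LOAD_FAST v → push 0. Stack: [0]
LOAD_CONST → push 7. Stack: [0, 7]
BINARY_OP + → 0 + 7 = 7. Stack: [7]
STORE_FAST v → v=7. Stack: []
LOAD_FAST_LOAD_FAST i,v → push 1,7. Stack: [1, 7]
BINARY_OP + → 1 + 7 = 8. Stack: [8]
STORE_FAST v → v=8. Stack: []
LOAD_FAST i → push 1. Stack: [1]
LOAD_CONST → push 1. Stack: [1, 1]
BINARY_OP + → 1 + 1 = 2. Stack: [2]
STORE_FAST i → i=2. Stack: []
LOAD_FAST i → push 2. Stack: [2]
LOAD_CONST → push 2. Stack: [2, 2]
COMPARE_OP bool(<) → 2 vs 2 = False. Stack: [False]
POP_JUMP_IF_FALSE → pop False; jump. Stack: []
LOAD_FAST v → push 8. Stack: [8]
RETURN_VALUE → return 8.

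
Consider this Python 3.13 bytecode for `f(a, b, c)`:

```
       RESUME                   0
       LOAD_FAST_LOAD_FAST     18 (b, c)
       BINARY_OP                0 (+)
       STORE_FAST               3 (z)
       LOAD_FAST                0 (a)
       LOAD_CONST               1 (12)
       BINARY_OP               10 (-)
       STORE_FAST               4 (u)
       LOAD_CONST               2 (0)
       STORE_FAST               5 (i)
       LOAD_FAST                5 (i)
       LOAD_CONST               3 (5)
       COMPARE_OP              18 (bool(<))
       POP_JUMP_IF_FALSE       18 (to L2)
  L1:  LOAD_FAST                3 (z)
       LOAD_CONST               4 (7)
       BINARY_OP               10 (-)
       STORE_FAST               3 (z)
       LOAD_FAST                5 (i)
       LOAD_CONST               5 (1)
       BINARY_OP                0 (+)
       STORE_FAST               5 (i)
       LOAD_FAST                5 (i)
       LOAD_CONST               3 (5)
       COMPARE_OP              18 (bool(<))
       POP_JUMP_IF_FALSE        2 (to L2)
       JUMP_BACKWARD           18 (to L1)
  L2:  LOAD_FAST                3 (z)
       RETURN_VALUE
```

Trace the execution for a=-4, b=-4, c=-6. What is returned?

-45

LOAD_FAST_LOAD_FAST b,c → push -4,-6
BINARY_OP + → -4 + -6 = -10
STORE_FAST z → z=-10
LOAD_FAST a → push -4
LOAD_CONST → push 12
BINARY_OP - → -4 - 12 = -16
STORE_FAST u → u=-16
LOAD_CONST → push 0
STORE_FAST i → i=0
LOAD_FAST i → push 0
LOAD_CONST → push 5
COMPARE_OP bool(<) → 0 vs 5 = True
POP_JUMP_IF_FALSE → pop True; no jump
LOAD_FAST z → push -10
LOAD_CONST → push 7
BINARY_OP - → -10 - 7 = -17
STORE_FAST z → z=-17
LOAD_FAST i → push 0
LOAD_CONST → push 1
BINARY_OP + → 0 + 1 = 1
STORE_FAST i → i=1
LOAD_FAST i → push 1
LOAD_CONST → push 5
COMPARE_OP bool(<) → 1 vs 5 = True
POP_JUMP_IF_FALSE → pop True; no jump
LOAD_FAST z → push -17
LOAD_CONST → push 7
BINARY_OP - → -17 - 7 = -24
STORE_FAST z → z=-24
LOAD_FAST i → push 1
LOAD_CONST → push 1
BINARY_OP + → 1 + 1 = 2
STORE_FAST i → i=2
LOAD_FAST i → push 2
LOAD_CONST → push 5
COMPARE_OP bool(<) → 2 vs 5 = True
POP_JUMP_IF_FALSE → pop True; no jump
LOAD_FAST z → push -24
LOAD_CONST → push 7
BINARY_OP - → -24 - 7 = -31
STORE_FAST z → z=-31
LOAD_FAST i → push 2
LOAD_CONST → push 1
BINARY_OP + → 2 + 1 = 3
STORE_FAST i → i=3
LOAD_FAST i → push 3
LOAD_CONST → push 5
COMPARE_OP bool(<) → 3 vs 5 = True
POP_JUMP_IF_FALSE → pop True; no jump
LOAD_FAST z → push -31
LOAD_CONST → push 7
BINARY_OP - → -31 - 7 = -38
STORE_FAST z → z=-38
LOAD_FAST i → push 3
LOAD_CONST → push 1
BINARY_OP + → 3 + 1 = 4
STORE_FAST i → i=4
LOAD_FAST i → push 4
LOAD_CONST → push 5
COMPARE_OP bool(<) → 4 vs 5 = True
POP_JUMP_IF_FALSE → pop True; no jump
LOAD_FAST z → push -38
LOAD_CONST → push 7
BINARY_OP - → -38 - 7 = -45
STORE_FAST z → z=-45
LOAD_FAST i → push 4
LOAD_CONST → push 1
BINARY_OP + → 4 + 1 = 5
STORE_FAST i → i=5
LOAD_FAST i → push 5
LOAD_CONST → push 5
COMPARE_OP bool(<) → 5 vs 5 = False
POP_JUMP_IF_FALSE → pop False; jump
LOAD_FAST z → push -45
RETURN_VALUE → return -45.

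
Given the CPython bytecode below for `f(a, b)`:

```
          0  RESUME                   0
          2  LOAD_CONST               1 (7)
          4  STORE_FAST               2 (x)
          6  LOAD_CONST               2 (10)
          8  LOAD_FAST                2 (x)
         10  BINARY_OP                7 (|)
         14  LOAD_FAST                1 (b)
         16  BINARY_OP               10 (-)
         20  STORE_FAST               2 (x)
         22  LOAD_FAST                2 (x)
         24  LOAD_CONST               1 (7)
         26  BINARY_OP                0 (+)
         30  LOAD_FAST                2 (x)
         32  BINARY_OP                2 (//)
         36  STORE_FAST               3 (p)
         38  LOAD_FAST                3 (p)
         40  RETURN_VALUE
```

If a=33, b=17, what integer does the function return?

-3

LOAD_CONST → push 7. Stack: [7]
STORE_FAST x → x=7. Stack: []
LOAD_CONST → push 10. Stack: [10]
LOAD_FAST x → push 7. Stack: [10, 7]
BINARY_OP | → 10 | 7 = 15. Stack: [15]
LOAD_FAST b → push 17. Stack: [15, 17]
BINARY_OP - → 15 - 17 = -2. Stack: [-2]
STORE_FAST x → x=-2. Stack: []
LOAD_FAST x → push -2. Stack: [-2]
LOAD_CONST → push 7. Stack: [-2, 7]
BINARY_OP + → -2 + 7 = 5. Stack: [5]
LOAD_FAST x → push -2. Stack: [5, -2]
BINARY_OP // → 5 // -2 = -3. Stack: [-3]
STORE_FAST p → p=-3. Stack: []
LOAD_FAST p → push -3. Stack: [-3]
RETURN_VALUE → return -3.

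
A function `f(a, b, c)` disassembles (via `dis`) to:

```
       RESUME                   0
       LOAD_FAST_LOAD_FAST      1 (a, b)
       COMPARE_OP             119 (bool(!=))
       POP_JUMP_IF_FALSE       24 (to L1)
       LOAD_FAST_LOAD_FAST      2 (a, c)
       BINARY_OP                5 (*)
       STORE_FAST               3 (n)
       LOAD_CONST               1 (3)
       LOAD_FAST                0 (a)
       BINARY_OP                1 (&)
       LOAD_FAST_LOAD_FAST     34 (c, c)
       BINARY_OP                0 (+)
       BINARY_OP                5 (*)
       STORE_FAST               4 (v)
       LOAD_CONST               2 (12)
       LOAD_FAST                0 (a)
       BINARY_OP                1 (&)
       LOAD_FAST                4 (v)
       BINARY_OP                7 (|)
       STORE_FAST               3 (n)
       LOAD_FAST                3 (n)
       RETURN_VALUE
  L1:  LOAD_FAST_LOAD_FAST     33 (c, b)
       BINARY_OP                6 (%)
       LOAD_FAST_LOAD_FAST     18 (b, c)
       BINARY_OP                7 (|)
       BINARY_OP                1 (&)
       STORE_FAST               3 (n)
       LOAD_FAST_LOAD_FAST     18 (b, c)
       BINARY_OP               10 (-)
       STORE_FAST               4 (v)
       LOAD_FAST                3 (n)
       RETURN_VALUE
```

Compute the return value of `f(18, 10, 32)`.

128

LOAD_FAST_LOAD_FAST a,b → push 18,10. Stack: [18, 10]
COMPARE_OP bool(!=) → 18 vs 10 = True. Stack: [True]
POP_JUMP_IF_FALSE → pop True; no jump. Stack: []
LOAD_FAST_LOAD_FAST a,c → push 18,32. Stack: [18, 32]
BINARY_OP * → 18 * 32 = 576. Stack: [576]
STORE_FAST n → n=576. Stack: []
LOAD_CONST → push 3. Stack: [3]
LOAD_FAST a → push 18. Stack: [3, 18]
BINARY_OP & → 3 & 18 = 2. Stack: [2]
LOAD_FAST_LOAD_FAST c,c → push 32,32. Stack: [2, 32, 32]
BINARY_OP + → 32 + 32 = 64. Stack: [2, 64]
BINARY_OP * → 2 * 64 = 128. Stack: [128]
STORE_FAST v → v=128. Stack: []
LOAD_CONST → push 12. Stack: [12]
LOAD_FAST a → push 18. Stack: [12, 18]
BINARY_OP & → 12 & 18 = 0. Stack: [0]
LOAD_FAST v → push 128. Stack: [0, 128]
BINARY_OP | → 0 | 128 = 128. Stack: [128]
STORE_FAST n → n=128. Stack: []
LOAD_FAST n → push 128. Stack: [128]
RETURN_VALUE → return 128.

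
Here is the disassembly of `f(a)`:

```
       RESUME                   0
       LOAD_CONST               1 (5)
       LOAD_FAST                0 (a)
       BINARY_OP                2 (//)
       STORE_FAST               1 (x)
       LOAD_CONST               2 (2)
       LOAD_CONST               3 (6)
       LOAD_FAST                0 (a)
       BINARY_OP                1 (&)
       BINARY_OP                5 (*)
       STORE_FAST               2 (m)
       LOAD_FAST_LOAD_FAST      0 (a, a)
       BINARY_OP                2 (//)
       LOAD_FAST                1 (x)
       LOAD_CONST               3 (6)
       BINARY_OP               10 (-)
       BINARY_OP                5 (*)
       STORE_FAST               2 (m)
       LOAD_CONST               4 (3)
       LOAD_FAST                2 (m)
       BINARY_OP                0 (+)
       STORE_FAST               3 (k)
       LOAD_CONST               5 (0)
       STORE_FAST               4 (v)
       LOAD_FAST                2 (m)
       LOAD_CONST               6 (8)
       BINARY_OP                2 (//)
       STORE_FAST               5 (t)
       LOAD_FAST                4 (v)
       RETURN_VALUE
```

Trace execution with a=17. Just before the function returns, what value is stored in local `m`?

-6

LOAD_CONST → push 5. Stack: [5]
LOAD_FAST a → push 17. Stack: [5, 17]
BINARY_OP // → 5 // 17 = 0. Stack: [0]
STORE_FAST x → x=0. Stack: []
LOAD_CONST → push 2. Stack: [2]
LOAD_CONST → push 6. Stack: [2, 6]
LOAD_FAST a → push 17. Stack: [2, 6, 17]
BINARY_OP & → 6 & 17 = 0. Stack: [2, 0]
BINARY_OP * → 2 * 0 = 0. Stack: [0]
STORE_FAST m → m=0. Stack: []
LOAD_FAST_LOAD_FAST a,a → push 17,17. Stack: [17, 17]
BINARY_OP // → 17 // 17 = 1. Stack: [1]
LOAD_FAST x → push 0. Stack: [1, 0]
LOAD_CONST → push 6. Stack: [1, 0, 6]
BINARY_OP - → 0 - 6 = -6. Stack: [1, -6]
BINARY_OP * → 1 * -6 = -6. Stack: [-6]
STORE_FAST m → m=-6. Stack: []
LOAD_CONST → push 3. Stack: [3]
LOAD_FAST m → push -6. Stack: [3, -6]
BINARY_OP + → 3 + -6 = -3. Stack: [-3]
STORE_FAST k → k=-3. Stack: []
LOAD_CONST → push 0. Stack: [0]
STORE_FAST v → v=0. Stack: []
LOAD_FAST m → push -6. Stack: [-6]
LOAD_CONST → push 8. Stack: [-6, 8]
BINARY_OP // → -6 // 8 = -1. Stack: [-1]
STORE_FAST t → t=-1. Stack: []
LOAD_FAST v → push 0. Stack: [0]
RETURN_VALUE → return 0.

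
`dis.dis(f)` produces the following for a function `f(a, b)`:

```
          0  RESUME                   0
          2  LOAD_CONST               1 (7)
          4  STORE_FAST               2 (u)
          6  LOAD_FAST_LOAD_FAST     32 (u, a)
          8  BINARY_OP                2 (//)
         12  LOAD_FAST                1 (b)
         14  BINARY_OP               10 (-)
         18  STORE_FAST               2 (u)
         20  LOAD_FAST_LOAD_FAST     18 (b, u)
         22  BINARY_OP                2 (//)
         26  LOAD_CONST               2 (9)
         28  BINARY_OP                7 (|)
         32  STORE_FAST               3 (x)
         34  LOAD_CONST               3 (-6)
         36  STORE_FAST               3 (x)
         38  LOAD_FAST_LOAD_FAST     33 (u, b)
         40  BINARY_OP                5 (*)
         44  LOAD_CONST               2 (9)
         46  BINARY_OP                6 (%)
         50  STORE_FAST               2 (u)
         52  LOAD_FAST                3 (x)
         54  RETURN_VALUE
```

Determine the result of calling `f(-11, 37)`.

LOAD_CONST → push 7. Stack: [7]
STORE_FAST u → u=7. Stack: []
LOAD_FAST_LOAD_FAST u,a → push 7,-11. Stack: [7, -11]
BINARY_OP // → 7 // -11 = -1. Stack: [-1]
LOAD_FAST b → push 37. Stack: [-1, 37]
BINARY_OP - → -1 - 37 = -38. Stack: [-38]
STORE_FAST u → u=-38. Stack: []
LOAD_FAST_LOAD_FAST b,u → push 37,-38. Stack: [37, -38]
BINARY_OP // → 37 // -38 = -1. Stack: [-1]
LOAD_CONST → push 9. Stack: [-1, 9]
BINARY_OP | → -1 | 9 = -1. Stack: [-1]
STORE_FAST x → x=-1. Stack: []
LOAD_CONST → push -6. Stack: [-6]
STORE_FAST x → x=-6. Stack: []
LOAD_FAST_LOAD_FAST u,b → push -38,37. Stack: [-38, 37]
BINARY_OP * → -38 * 37 = -1406. Stack: [-1406]
LOAD_CONST → push 9. Stack: [-1406, 9]
BINARY_OP % → -1406 % 9 = 7. Stack: [7]
STORE_FAST u → u=7. Stack: []
LOAD_FAST x → push -6. Stack: [-6]
RETURN_VALUE → return -6.

-6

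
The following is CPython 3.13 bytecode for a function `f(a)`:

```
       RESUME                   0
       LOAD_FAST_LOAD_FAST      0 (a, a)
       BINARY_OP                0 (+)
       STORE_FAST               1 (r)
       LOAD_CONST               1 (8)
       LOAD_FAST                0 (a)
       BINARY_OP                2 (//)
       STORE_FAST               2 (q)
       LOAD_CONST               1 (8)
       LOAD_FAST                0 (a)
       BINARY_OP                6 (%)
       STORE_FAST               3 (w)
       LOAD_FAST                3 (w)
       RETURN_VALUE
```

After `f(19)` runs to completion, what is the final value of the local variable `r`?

LOAD_FAST_LOAD_FAST a,a → push 19,19. Stack: [19, 19]
BINARY_OP + → 19 + 19 = 38. Stack: [38]
STORE_FAST r → r=38. Stack: []
LOAD_CONST → push 8. Stack: [8]
LOAD_FAST a → push 19. Stack: [8, 19]
BINARY_OP // → 8 // 19 = 0. Stack: [0]
STORE_FAST q → q=0. Stack: []
LOAD_CONST → push 8. Stack: [8]
LOAD_FAST a → push 19. Stack: [8, 19]
BINARY_OP % → 8 % 19 = 8. Stack: [8]
STORE_FAST w → w=8. Stack: []
LOAD_FAST w → push 8. Stack: [8]
RETURN_VALUE → return 8.

38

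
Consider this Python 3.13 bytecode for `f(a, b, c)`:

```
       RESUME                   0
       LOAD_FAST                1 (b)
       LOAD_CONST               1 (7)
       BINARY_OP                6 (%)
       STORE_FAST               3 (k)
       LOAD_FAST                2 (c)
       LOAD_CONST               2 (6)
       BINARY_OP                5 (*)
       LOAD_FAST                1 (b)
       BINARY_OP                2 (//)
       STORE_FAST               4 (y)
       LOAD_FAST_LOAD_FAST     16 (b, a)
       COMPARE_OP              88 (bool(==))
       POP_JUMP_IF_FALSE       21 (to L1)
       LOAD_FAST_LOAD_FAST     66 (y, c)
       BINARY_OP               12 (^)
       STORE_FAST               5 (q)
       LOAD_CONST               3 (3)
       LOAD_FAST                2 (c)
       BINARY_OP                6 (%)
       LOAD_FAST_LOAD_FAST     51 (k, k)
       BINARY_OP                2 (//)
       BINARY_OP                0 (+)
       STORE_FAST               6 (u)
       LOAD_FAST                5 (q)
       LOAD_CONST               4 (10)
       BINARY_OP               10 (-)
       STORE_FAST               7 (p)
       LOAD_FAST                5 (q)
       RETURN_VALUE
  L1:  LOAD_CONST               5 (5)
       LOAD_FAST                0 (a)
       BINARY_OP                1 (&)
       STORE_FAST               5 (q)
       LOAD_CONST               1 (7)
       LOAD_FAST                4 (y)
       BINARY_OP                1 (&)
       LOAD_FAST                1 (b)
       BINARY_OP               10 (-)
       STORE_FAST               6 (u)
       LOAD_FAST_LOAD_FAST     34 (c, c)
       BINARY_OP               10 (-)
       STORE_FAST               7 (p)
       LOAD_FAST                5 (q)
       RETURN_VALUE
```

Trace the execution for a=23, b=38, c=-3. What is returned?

LOAD_FAST b → push 38. Stack: [38]
LOAD_CONST → push 7. Stack: [38, 7]
BINARY_OP % → 38 % 7 = 3. Stack: [3]
STORE_FAST k → k=3. Stack: []
LOAD_FAST c → push -3. Stack: [-3]
LOAD_CONST → push 6. Stack: [-3, 6]
BINARY_OP * → -3 * 6 = -18. Stack: [-18]
LOAD_FAST b → push 38. Stack: [-18, 38]
BINARY_OP // → -18 // 38 = -1. Stack: [-1]
STORE_FAST y → y=-1. Stack: []
LOAD_FAST_LOAD_FAST b,a → push 38,23. Stack: [38, 23]
COMPARE_OP bool(==) → 38 vs 23 = False. Stack: [False]
POP_JUMP_IF_FALSE → pop False; jump. Stack: []
LOAD_CONST → push 5. Stack: [5]
LOAD_FAST a → push 23. Stack: [5, 23]
BINARY_OP & → 5 & 23 = 5. Stack: [5]
STORE_FAST q → q=5. Stack: []
LOAD_CONST → push 7. Stack: [7]
LOAD_FAST y → push -1. Stack: [7, -1]
BINARY_OP & → 7 & -1 = 7. Stack: [7]
LOAD_FAST b → push 38. Stack: [7, 38]
BINARY_OP - → 7 - 38 = -31. Stack: [-31]
STORE_FAST u → u=-31. Stack: []
LOAD_FAST_LOAD_FAST c,c → push -3,-3. Stack: [-3, -3]
BINARY_OP - → -3 - -3 = 0. Stack: [0]
STORE_FAST p → p=0. Stack: []
LOAD_FAST q → push 5. Stack: [5]
RETURN_VALUE → return 5.

5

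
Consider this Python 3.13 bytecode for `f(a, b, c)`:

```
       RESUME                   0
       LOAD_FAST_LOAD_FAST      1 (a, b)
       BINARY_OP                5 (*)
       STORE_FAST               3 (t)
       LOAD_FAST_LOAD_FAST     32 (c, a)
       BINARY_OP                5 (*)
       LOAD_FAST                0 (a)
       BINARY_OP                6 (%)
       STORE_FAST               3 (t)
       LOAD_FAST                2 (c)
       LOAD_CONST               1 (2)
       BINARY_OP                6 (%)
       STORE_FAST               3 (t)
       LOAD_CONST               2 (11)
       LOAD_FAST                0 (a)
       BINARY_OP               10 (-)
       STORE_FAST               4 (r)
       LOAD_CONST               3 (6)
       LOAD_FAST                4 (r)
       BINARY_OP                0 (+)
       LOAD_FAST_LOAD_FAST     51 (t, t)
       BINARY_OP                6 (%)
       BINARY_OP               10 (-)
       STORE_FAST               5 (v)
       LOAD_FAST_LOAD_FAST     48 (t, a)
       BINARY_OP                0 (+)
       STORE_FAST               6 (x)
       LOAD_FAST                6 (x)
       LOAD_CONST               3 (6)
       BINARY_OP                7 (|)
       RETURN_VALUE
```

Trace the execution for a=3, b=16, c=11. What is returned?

6

LOAD_FAST_LOAD_FAST a,b → push 3,16. Stack: [3, 16]
BINARY_OP * → 3 * 16 = 48. Stack: [48]
STORE_FAST t → t=48. Stack: []
LOAD_FAST_LOAD_FAST c,a → push 11,3. Stack: [11, 3]
BINARY_OP * → 11 * 3 = 33. Stack: [33]
LOAD_FAST a → push 3. Stack: [33, 3]
BINARY_OP % → 33 % 3 = 0. Stack: [0]
STORE_FAST t → t=0. Stack: []
LOAD_FAST c → push 11. Stack: [11]
LOAD_CONST → push 2. Stack: [11, 2]
BINARY_OP % → 11 % 2 = 1. Stack: [1]
STORE_FAST t → t=1. Stack: []
LOAD_CONST → push 11. Stack: [11]
LOAD_FAST a → push 3. Stack: [11, 3]
BINARY_OP - → 11 - 3 = 8. Stack: [8]
STORE_FAST r → r=8. Stack: []
LOAD_CONST → push 6. Stack: [6]
LOAD_FAST r → push 8. Stack: [6, 8]
BINARY_OP + → 6 + 8 = 14. Stack: [14]
LOAD_FAST_LOAD_FAST t,t → push 1,1. Stack: [14, 1, 1]
BINARY_OP % → 1 % 1 = 0. Stack: [14, 0]
BINARY_OP - → 14 - 0 = 14. Stack: [14]
STORE_FAST v → v=14. Stack: []
LOAD_FAST_LOAD_FAST t,a → push 1,3. Stack: [1, 3]
BINARY_OP + → 1 + 3 = 4. Stack: [4]
STORE_FAST x → x=4. Stack: []
LOAD_FAST x → push 4. Stack: [4]
LOAD_CONST → push 6. Stack: [4, 6]
BINARY_OP | → 4 | 6 = 6. Stack: [6]
RETURN_VALUE → return 6.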